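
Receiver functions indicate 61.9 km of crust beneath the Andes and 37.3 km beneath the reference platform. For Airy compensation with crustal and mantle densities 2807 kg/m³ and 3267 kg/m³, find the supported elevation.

3.46 km

Excess crust Δ = 61.9 km − 37.3 km = 24.6 km, split between elevation h and root r with h + r = Δ.
Airy balance ρ_c h = (ρ_m − ρ_c) r gives r = h ρ_c/(ρ_m − ρ_c), so h (1 + ρ_c/(ρ_m − ρ_c)) = Δ, i.e. h = Δ (ρ_m − ρ_c)/ρ_m.
h = 24.6 km × 460/3267 = 3.46 km.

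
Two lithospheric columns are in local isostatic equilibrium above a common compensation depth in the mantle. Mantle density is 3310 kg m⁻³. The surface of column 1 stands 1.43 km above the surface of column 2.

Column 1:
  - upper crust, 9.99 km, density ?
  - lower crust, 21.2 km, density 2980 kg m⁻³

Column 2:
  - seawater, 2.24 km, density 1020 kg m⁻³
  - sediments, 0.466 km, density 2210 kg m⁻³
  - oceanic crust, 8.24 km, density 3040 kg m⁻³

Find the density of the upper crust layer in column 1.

Take the compensation level at the base of the deeper column (depth z_c below the surface of column 1) and equate Σ ρ_i t_i down to z_c; mantle fills any gap and the z_c terms cancel.
Column 1: 9.99×ρ + 21.2×2980 + (z_c − 31.19)×3310
Column 2: 1.43×0 + 2.24×1020 + 0.466×2210 + 8.24×3040 + (z_c − 1.43 − 10.946)×3310
The z_c×3310 term appears on both sides and cancels. Collect the known terms of each column as K = Σ(ρt)_known − 3310 × (depth of known layers): K_1 = 63176 − 3310×31.19 = −40062.9; K_2 = 28364.26 − 3310×(1.43 + 10.946) = −12600.3.
Balance: K_1 + 9.99×ρ = K_2, so ρ = (K_2 − K_1)/9.99 = 27462.6/9.99 = 2750 kg m⁻³.

2750 kg m⁻³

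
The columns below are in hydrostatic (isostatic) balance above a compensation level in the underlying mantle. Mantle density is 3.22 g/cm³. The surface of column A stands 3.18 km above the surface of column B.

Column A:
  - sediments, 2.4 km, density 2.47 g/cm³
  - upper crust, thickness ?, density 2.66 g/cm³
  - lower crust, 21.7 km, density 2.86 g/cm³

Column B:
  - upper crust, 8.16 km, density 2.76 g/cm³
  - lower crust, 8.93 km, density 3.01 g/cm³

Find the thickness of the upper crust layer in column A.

Take the compensation level at the base of the deeper column (depth z_c below the surface of column A) and equate Σ ρ_i t_i down to z_c; mantle fills any gap and the z_c terms cancel.
Column A: 2.4×2.47 + x×2.66 + 21.7×2.86 + (z_c − 24.1 − x)×3.22
Column B: 3.18×0 + 8.16×2.76 + 8.93×3.01 + (z_c − 3.18 − 17.09)×3.22
The z_c×3.22 term appears on both sides and cancels. Collect the known terms of each column as K = Σ(ρt)_known − 3.22 × (depth of known layers): K_A = 67.99 − 3.22×24.1 = −9.612; K_B = 49.4009 − 3.22×(3.18 + 17.09) = −15.8685.
Balance: K_A − x×(3.22 − 2.66) = K_B, so x = (K_A − K_B)/(3.22 − 2.66) = 6.2565/0.56 = 11.2 km.

11.2 km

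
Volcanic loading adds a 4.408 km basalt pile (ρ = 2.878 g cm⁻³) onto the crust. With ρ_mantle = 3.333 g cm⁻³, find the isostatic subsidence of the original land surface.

3.81 km

Subaerial loading: s = t ρ_load / ρ_m.
s = 4.408 km × 2.878/3.333 = 3.81 km.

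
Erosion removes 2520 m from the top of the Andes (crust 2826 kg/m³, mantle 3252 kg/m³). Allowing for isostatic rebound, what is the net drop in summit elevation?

330 m

Rebound u = e ρ_c/ρ_m = 2520 m × 2826/3252 = 2190 m.
Net surface drop = e − u = 2520 m − 2190 m = e (ρ_m − ρ_c)/ρ_m = 330 m.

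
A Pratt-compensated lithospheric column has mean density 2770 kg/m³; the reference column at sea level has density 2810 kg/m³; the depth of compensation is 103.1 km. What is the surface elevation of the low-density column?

1.49 km

ρ_ref D = ρ (D + h) → h = D (ρ_ref − ρ)/ρ.
h = 103.1 km × (2810 − 2770)/2770 = 1.49 km.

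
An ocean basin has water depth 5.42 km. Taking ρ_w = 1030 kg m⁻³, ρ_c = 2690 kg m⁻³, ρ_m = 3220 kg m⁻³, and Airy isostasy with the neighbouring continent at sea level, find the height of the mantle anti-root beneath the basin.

Isostatic balance requires: replacing crust with seawater at the top is compensated by replacing crust with mantle at the base: d (ρ_c − ρ_w) = a (ρ_m − ρ_c).
a = d (ρ_c − ρ_w)/(ρ_m − ρ_c) = 5.42 km × 1660/530 = 17 km.

17 km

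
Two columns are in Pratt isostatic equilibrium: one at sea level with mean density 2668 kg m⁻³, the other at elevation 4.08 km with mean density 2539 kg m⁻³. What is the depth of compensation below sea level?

ρ_ref D = ρ (D + h) → D (ρ_ref − ρ) = ρ h.
D = ρ h/(ρ_ref − ρ) = 2539 × 4.08 km/(2668 − 2539) = 80.3 km.

80.3 km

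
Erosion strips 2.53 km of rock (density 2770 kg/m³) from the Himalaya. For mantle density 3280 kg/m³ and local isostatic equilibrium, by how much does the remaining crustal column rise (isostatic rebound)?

2.14 km

Unloading: uplift u = e ρ_c/ρ_m = 2.53 km × 2770/3280 = 2.14 km.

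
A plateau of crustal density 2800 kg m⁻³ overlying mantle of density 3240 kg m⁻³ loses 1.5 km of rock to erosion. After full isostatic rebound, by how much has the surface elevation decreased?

Rebound u = e ρ_c/ρ_m = 1.5 km × 2800/3240 = 1.296 km.
Net surface drop = e − u = 1.5 km − 1.296 km = e (ρ_m − ρ_c)/ρ_m = 0.204 km.

0.204 km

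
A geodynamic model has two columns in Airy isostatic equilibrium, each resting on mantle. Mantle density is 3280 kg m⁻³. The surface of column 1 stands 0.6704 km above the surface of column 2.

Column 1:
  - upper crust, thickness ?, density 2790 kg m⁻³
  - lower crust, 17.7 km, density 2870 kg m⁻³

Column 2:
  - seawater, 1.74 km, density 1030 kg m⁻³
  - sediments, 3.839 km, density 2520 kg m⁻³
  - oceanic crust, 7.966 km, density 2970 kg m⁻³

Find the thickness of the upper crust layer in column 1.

Take the compensation level at the base of the deeper column (depth z_c below the surface of column 1) and equate Σ ρ_i t_i down to z_c; mantle fills any gap and the z_c terms cancel.
Column 1: x×2790 + 17.7×2870 + (z_c − 17.7 − x)×3280
Column 2: 0.6704×0 + 1.74×1030 + 3.839×2520 + 7.966×2970 + (z_c − 0.6704 − 13.545)×3280
The z_c×3280 term appears on both sides and cancels. Collect the known terms of each column as K = Σ(ρt)_known − 3280 × (depth of known layers): K_1 = 50799 − 3280×17.7 = −7257; K_2 = 35125.5 − 3280×(0.6704 + 13.545) = −11501.012.
Balance: K_1 − x×(3280 − 2790) = K_2, so x = (K_1 − K_2)/(3280 − 2790) = 4244.01/490 = 8.66 km.

8.66 km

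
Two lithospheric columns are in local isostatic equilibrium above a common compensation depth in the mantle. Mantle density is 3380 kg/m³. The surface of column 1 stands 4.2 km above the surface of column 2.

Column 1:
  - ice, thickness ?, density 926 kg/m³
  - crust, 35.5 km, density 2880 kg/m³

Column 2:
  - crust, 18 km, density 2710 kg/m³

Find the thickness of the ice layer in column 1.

Take the compensation level at the base of the deeper column (depth z_c below the surface of column 1) and equate Σ ρ_i t_i down to z_c; mantle fills any gap and the z_c terms cancel.
Column 1: x×926 + 35.5×2880 + (z_c − 35.5 − x)×3380
Column 2: 4.2×0 + 18×2710 + (z_c − 4.2 − 18)×3380
The z_c×3380 term appears on both sides and cancels. Collect the known terms of each column as K = Σ(ρt)_known − 3380 × (depth of known layers): K_1 = 102240 − 3380×35.5 = −17750; K_2 = 48780 − 3380×(4.2 + 18) = −26256.
Balance: K_1 − x×(3380 − 926) = K_2, so x = (K_1 − K_2)/(3380 − 926) = 8506/2454 = 3.47 km.

3.47 km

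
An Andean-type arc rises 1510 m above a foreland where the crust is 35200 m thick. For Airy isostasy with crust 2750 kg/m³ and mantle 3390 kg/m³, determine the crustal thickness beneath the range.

43200 m

Root depth r = h ρ_c / (ρ_m − ρ_c) = 1510 m × 2750 / 640 = 6488 m.
Total thickness = T + h + r = 35200 m + 1510 m + 6488 m = 43200 m.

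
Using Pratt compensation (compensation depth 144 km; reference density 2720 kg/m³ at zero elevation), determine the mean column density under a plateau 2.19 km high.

Pratt balance: ρ_ref D = ρ (D + h).
ρ = ρ_ref D/(D + h) = 2720 × 144 km/(144 km + 2.19 km) = 2680 kg/m³.

2680 kg/m³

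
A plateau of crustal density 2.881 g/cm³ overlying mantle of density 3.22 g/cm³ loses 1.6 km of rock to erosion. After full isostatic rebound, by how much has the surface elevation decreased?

Rebound u = e ρ_c/ρ_m = 1.6 km × 2.881/3.22 = 1.432 km.
Net surface drop = e − u = 1.6 km − 1.432 km = e (ρ_m − ρ_c)/ρ_m = 0.168 km.

0.168 km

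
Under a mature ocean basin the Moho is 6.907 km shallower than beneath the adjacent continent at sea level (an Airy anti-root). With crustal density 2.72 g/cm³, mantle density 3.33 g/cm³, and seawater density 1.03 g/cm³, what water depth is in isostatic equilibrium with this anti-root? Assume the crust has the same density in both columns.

2.49 km

Replacing a thickness d of crust by seawater at the top must be balanced by replacing crust with mantle at the base: d (ρ_c − ρ_w) = a (ρ_m − ρ_c).
d = a (ρ_m − ρ_c)/(ρ_c − ρ_w) = 6.907 km × 0.61/1.69 = 2.49 km.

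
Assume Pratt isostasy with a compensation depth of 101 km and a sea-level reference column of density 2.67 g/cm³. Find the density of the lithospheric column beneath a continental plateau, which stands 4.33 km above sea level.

Pratt balance: ρ_ref D = ρ (D + h).
ρ = ρ_ref D/(D + h) = 2.67 × 101 km/(101 km + 4.33 km) = 2.56 g/cm³.

2.56 g/cm³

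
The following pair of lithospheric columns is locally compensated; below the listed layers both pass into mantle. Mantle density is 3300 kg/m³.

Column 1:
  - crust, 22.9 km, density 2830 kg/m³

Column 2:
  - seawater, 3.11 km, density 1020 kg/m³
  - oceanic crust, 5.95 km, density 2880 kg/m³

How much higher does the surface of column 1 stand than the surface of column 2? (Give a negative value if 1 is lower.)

For any compensation level in the mantle, the mantle terms cancel and isostasy reduces to e = (Σt_1 − Σt_2) − (Σ(ρt)_1 − Σ(ρt)_2) / ρ_m.
Σt_1 = 22.9 km; Σt_2 = 9.06 km; Σ(ρt)_1 = 64807; Σ(ρt)_2 = 20308.2 (in km·kg/m³).
e = (22.9 − 9.06) − (64807 − 20308.2) / 3300 = 0.356 km.

0.356 km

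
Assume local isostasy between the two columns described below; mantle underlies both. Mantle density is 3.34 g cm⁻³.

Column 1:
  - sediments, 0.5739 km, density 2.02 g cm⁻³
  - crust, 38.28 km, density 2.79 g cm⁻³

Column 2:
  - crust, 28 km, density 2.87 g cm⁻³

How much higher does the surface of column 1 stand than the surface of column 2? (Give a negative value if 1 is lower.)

2.59 km

For any compensation level in the mantle, the mantle terms cancel and isostasy reduces to e = (Σt_1 − Σt_2) − (Σ(ρt)_1 − Σ(ρt)_2) / ρ_m.
Σt_1 = 38.8539 km; Σt_2 = 28 km; Σ(ρt)_1 = 107.960478; Σ(ρt)_2 = 80.36 (in km·g cm⁻³).
e = (38.8539 − 28) − (107.960478 − 80.36) / 3.34 = 2.59 km.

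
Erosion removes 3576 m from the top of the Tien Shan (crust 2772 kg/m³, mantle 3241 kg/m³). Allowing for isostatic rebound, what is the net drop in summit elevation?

Rebound u = e ρ_c/ρ_m = 3576 m × 2772/3241 = 3059 m.
Net surface drop = e − u = 3576 m − 3059 m = e (ρ_m − ρ_c)/ρ_m = 517 m.

517 m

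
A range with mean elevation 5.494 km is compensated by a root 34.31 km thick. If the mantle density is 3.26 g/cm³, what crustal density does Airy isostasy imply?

2.81 g/cm³

ρ_c h = (ρ_m − ρ_c) r → ρ_c (h + r) = ρ_m r → ρ_c = ρ_m r / (h + r).
ρ_c = 3.26 × 34.31 km / (5.494 km + 34.31 km) = 2.81 g/cm³.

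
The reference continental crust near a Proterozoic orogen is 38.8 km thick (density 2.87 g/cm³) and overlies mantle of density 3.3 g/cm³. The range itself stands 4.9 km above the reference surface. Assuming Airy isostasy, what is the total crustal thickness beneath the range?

Root depth r = h ρ_c / (ρ_m − ρ_c) = 4.9 km × 2.87 / 0.43 = 32.7 km.
Total thickness = T + h + r = 38.8 km + 4.9 km + 32.7 km = 76.4 km.

76.4 km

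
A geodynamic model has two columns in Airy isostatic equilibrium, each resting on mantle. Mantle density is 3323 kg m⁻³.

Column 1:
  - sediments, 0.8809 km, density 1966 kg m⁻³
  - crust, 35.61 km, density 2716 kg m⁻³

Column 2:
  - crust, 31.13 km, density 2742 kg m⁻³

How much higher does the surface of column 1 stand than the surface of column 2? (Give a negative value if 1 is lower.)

1.42 km

For any compensation level in the mantle, the mantle terms cancel and isostasy reduces to e = (Σt_1 − Σt_2) − (Σ(ρt)_1 − Σ(ρt)_2) / ρ_m.
Σt_1 = 36.4909 km; Σt_2 = 31.13 km; Σ(ρt)_1 = 98448.6094; Σ(ρt)_2 = 85358.46 (in km·kg m⁻³).
e = (36.4909 − 31.13) − (98448.6094 − 85358.46) / 3323 = 1.42 km.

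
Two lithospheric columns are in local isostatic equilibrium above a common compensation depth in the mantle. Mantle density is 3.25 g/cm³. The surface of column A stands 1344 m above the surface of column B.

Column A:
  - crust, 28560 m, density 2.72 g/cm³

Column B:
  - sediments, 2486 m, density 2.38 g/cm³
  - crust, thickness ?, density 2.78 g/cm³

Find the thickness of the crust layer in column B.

18300 m

Take the compensation level at the base of the deeper column (depth z_c below the surface of column A) and equate Σ ρ_i t_i down to z_c; mantle fills any gap and the z_c terms cancel.
Column A: 28560×2.72 + (z_c − 28560)×3.25
Column B: 1344×0 + 2486×2.38 + x×2.78 + (z_c − 1344 − 2486 − x)×3.25
The z_c×3.25 term appears on both sides and cancels. Collect the known terms of each column as K = Σ(ρt)_known − 3.25 × (depth of known layers): K_A = 77683.2 − 3.25×28560 = −15136.8; K_B = 5916.68 − 3.25×(1344 + 2486) = −6530.82.
Balance: K_A = K_B − x×(3.25 − 2.78), so x = (K_B − K_A)/(3.25 − 2.78) = 8605.98/0.47 = 18300 m.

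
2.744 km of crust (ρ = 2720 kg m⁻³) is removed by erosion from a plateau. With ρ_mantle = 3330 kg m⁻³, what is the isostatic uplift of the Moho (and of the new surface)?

2.24 km

Unloading: uplift u = e ρ_c/ρ_m = 2.744 km × 2720/3330 = 2.24 km.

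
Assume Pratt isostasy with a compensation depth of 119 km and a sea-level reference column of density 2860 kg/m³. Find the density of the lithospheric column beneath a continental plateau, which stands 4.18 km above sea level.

Pratt balance: ρ_ref D = ρ (D + h).
ρ = ρ_ref D/(D + h) = 2860 × 119 km/(119 km + 4.18 km) = 2760 kg/m³.

2760 kg/m³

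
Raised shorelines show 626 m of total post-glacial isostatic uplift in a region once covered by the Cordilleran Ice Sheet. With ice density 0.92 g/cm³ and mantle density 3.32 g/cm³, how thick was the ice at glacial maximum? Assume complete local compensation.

2260 m

u = t ρ_ice/ρ_m → t = u ρ_m/ρ_ice = 626 m × 3.32/0.92 = 2260 m.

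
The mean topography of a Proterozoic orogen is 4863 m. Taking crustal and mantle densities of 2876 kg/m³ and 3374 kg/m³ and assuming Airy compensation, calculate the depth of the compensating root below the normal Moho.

28100 m

Isostatic balance requires: the weight of the topography is balanced by the buoyancy of the root, ρ_c h = (ρ_m − ρ_c) r.
r = h · ρ_c / (ρ_m − ρ_c) = 4863 m × 2876 / (3374 − 2876) = 28100 m.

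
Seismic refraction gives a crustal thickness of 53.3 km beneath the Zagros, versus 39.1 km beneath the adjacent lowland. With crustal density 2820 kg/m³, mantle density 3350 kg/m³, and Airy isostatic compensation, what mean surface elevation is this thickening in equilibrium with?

Excess crust Δ = 53.3 km − 39.1 km = 14.2 km, split between elevation h and root r with h + r = Δ.
Airy balance ρ_c h = (ρ_m − ρ_c) r gives r = h ρ_c/(ρ_m − ρ_c), so h (1 + ρ_c/(ρ_m − ρ_c)) = Δ, i.e. h = Δ (ρ_m − ρ_c)/ρ_m.
h = 14.2 km × 530/3350 = 2.25 km.

2.25 km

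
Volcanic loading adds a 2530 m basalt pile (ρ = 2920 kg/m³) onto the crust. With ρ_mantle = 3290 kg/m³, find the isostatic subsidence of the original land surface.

Subaerial loading: s = t ρ_load / ρ_m.
s = 2530 m × 2920/3290 = 2250 m.

2250 m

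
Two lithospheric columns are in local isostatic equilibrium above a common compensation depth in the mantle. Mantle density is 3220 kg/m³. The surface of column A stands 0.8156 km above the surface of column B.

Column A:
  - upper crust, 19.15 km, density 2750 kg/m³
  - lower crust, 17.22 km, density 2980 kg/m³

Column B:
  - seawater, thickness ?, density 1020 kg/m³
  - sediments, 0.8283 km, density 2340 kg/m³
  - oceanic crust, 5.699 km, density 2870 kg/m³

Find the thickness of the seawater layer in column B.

Take the compensation level at the base of the deeper column (depth z_c below the surface of column A) and equate Σ ρ_i t_i down to z_c; mantle fills any gap and the z_c terms cancel.
Column A: 19.15×2750 + 17.22×2980 + (z_c − 36.37)×3220
Column B: 0.8156×0 + x×1020 + 0.8283×2340 + 5.699×2870 + (z_c − 0.8156 − 6.5273 − x)×3220
The z_c×3220 term appears on both sides and cancels. Collect the known terms of each column as K = Σ(ρt)_known − 3220 × (depth of known layers): K_A = 103978.1 − 3220×36.37 = −13133.3; K_B = 18294.352 − 3220×(0.8156 + 6.5273) = −5349.786.
Balance: K_A = K_B − x×(3220 − 1020), so x = (K_B − K_A)/(3220 − 1020) = 7783.51/2200 = 3.54 km.

3.54 km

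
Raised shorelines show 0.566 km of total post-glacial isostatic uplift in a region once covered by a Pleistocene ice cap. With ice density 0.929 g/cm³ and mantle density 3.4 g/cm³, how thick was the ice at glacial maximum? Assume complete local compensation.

u = t ρ_ice/ρ_m → t = u ρ_m/ρ_ice = 0.566 km × 3.4/0.929 = 2.07 km.

2.07 km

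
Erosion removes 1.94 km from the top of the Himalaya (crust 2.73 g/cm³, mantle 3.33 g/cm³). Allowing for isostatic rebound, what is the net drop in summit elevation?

0.35 km

Rebound u = e ρ_c/ρ_m = 1.94 km × 2.73/3.33 = 1.59 km.
Net surface drop = e − u = 1.94 km − 1.59 km = e (ρ_m − ρ_c)/ρ_m = 0.35 km.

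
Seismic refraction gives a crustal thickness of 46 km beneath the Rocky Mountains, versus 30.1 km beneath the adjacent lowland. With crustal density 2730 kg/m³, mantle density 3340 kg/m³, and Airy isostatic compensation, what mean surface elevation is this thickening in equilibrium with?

Excess crust Δ = 46 km − 30.1 km = 15.9 km, split between elevation h and root r with h + r = Δ.
Airy balance ρ_c h = (ρ_m − ρ_c) r gives r = h ρ_c/(ρ_m − ρ_c), so h (1 + ρ_c/(ρ_m − ρ_c)) = Δ, i.e. h = Δ (ρ_m − ρ_c)/ρ_m.
h = 15.9 km × 610/3340 = 2.9 km.

2.9 km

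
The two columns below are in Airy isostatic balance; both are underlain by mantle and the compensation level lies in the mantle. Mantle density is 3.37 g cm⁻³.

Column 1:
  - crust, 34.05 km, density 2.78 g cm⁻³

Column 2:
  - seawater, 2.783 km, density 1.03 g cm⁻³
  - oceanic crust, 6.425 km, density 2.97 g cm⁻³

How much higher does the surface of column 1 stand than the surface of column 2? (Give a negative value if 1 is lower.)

For any compensation level in the mantle, the mantle terms cancel and isostasy reduces to e = (Σt_1 − Σt_2) − (Σ(ρt)_1 − Σ(ρt)_2) / ρ_m.
Σt_1 = 34.05 km; Σt_2 = 9.208 km; Σ(ρt)_1 = 94.659; Σ(ρt)_2 = 21.94874 (in km·g cm⁻³).
e = (34.05 − 9.208) − (94.659 − 21.94874) / 3.37 = 3.27 km.

3.27 km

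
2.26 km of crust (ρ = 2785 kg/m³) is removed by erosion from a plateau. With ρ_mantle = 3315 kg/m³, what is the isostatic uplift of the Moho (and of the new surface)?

1.9 km

Unloading: uplift u = e ρ_c/ρ_m = 2.26 km × 2785/3315 = 1.9 km.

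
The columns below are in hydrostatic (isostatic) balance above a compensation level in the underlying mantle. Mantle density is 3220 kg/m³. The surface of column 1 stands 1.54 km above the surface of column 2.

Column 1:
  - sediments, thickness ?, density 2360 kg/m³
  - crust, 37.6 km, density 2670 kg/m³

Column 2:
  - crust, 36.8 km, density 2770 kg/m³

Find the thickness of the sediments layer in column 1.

Take the compensation level at the base of the deeper column (depth z_c below the surface of column 1) and equate Σ ρ_i t_i down to z_c; mantle fills any gap and the z_c terms cancel.
Column 1: x×2360 + 37.6×2670 + (z_c − 37.6 − x)×3220
Column 2: 1.54×0 + 36.8×2770 + (z_c − 1.54 − 36.8)×3220
The z_c×3220 term appears on both sides and cancels. Collect the known terms of each column as K = Σ(ρt)_known − 3220 × (depth of known layers): K_1 = 100392 − 3220×37.6 = −20680; K_2 = 101936 − 3220×(1.54 + 36.8) = −21518.8.
Balance: K_1 − x×(3220 − 2360) = K_2, so x = (K_1 − K_2)/(3220 − 2360) = 838.8/860 = 0.975 km.

0.975 km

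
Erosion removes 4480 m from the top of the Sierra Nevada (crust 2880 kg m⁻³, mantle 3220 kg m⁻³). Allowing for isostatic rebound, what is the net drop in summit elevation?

Rebound u = e ρ_c/ρ_m = 4480 m × 2880/3220 = 4007 m.
Net surface drop = e − u = 4480 m − 4007 m = e (ρ_m − ρ_c)/ρ_m = 473 m.

473 m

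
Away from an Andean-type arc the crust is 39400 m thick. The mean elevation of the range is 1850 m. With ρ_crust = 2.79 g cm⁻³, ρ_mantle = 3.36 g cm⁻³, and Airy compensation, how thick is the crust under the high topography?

50300 m

Root depth r = h ρ_c / (ρ_m − ρ_c) = 1850 m × 2.79 / 0.57 = 9055 m.
Total thickness = T + h + r = 39400 m + 1850 m + 9055 m = 50300 m.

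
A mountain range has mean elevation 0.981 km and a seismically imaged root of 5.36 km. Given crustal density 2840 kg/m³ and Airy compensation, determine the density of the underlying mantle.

3360 kg/m³

Airy balance: ρ_c h = (ρ_m − ρ_c) r → ρ_m = ρ_c (1 + h/r).
ρ_m = 2840 × (1 + 0.981 km/5.36 km) = 3360 kg/m³.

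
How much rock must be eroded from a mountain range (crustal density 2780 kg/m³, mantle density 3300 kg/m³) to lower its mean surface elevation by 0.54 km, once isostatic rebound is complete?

Net drop Δ = e − u = e − e ρ_c/ρ_m = e (ρ_m − ρ_c)/ρ_m.
e = Δ ρ_m/(ρ_m − ρ_c) = 0.54 km × 3300/520 = 3.43 km.

3.43 km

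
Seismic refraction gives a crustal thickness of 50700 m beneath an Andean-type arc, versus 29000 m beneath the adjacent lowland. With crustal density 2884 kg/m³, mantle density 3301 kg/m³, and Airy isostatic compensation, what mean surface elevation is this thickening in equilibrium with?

2740 m

Excess crust Δ = 50700 m − 29000 m = 21700 m, split between elevation h and root r with h + r = Δ.
Airy balance ρ_c h = (ρ_m − ρ_c) r gives r = h ρ_c/(ρ_m − ρ_c), so h (1 + ρ_c/(ρ_m − ρ_c)) = Δ, i.e. h = Δ (ρ_m − ρ_c)/ρ_m.
h = 21700 m × 417/3301 = 2740 m.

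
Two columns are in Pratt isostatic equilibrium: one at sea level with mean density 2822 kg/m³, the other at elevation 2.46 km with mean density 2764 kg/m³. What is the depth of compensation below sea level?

ρ_ref D = ρ (D + h) → D (ρ_ref − ρ) = ρ h.
D = ρ h/(ρ_ref − ρ) = 2764 × 2.46 km/(2822 − 2764) = 117 km.

117 km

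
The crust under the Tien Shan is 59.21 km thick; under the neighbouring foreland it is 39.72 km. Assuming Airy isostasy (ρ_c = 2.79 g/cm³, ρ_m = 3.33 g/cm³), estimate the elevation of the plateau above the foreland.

3.16 km

Excess crust Δ = 59.21 km − 39.72 km = 19.49 km, split between elevation h and root r with h + r = Δ.
Airy balance ρ_c h = (ρ_m − ρ_c) r gives r = h ρ_c/(ρ_m − ρ_c), so h (1 + ρ_c/(ρ_m − ρ_c)) = Δ, i.e. h = Δ (ρ_m − ρ_c)/ρ_m.
h = 19.49 km × 0.54/3.33 = 3.16 km.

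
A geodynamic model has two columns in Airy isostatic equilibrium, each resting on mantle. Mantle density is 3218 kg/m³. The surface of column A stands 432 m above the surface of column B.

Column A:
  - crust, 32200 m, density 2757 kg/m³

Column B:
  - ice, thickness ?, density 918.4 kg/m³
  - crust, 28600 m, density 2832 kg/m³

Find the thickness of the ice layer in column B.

Take the compensation level at the base of the deeper column (depth z_c below the surface of column A) and equate Σ ρ_i t_i down to z_c; mantle fills any gap and the z_c terms cancel.
Column A: 32200×2757 + (z_c − 32200)×3218
Column B: 432×0 + x×918.4 + 28600×2832 + (z_c − 432 − 28600 − x)×3218
The z_c×3218 term appears on both sides and cancels. Collect the known terms of each column as K = Σ(ρt)_known − 3218 × (depth of known layers): K_A = 88775400 − 3218×32200 = −14844200; K_B = 80995200 − 3218×(432 + 28600) = −12429776.
Balance: K_A = K_B − x×(3218 − 918.4), so x = (K_B − K_A)/(3218 − 918.4) = 2414420/2299.6 = 1050 m.

1050 m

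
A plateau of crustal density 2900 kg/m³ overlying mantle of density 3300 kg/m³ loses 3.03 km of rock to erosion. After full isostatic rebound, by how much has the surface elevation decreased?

Rebound u = e ρ_c/ρ_m = 3.03 km × 2900/3300 = 2.663 km.
Net surface drop = e − u = 3.03 km − 2.663 km = e (ρ_m − ρ_c)/ρ_m = 0.367 km.

0.367 km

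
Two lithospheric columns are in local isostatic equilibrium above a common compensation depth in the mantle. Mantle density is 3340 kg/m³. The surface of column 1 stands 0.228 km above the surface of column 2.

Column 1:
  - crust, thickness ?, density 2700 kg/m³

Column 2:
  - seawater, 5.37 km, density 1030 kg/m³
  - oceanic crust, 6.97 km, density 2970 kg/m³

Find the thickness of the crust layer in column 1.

24.6 km

Take the compensation level at the base of the deeper column (depth z_c below the surface of column 1) and equate Σ ρ_i t_i down to z_c; mantle fills any gap and the z_c terms cancel.
Column 1: x×2700 + (z_c − 0 − x)×3340
Column 2: 0.228×0 + 5.37×1030 + 6.97×2970 + (z_c − 0.228 − 12.34)×3340
The z_c×3340 term appears on both sides and cancels. Collect the known terms of each column as K = Σ(ρt)_known − 3340 × (depth of known layers): K_1 = 0 − 3340×0 = 0; K_2 = 26232 − 3340×(0.228 + 12.34) = −15745.12.
Balance: K_1 − x×(3340 − 2700) = K_2, so x = (K_1 − K_2)/(3340 − 2700) = 15745.1/640 = 24.6 km.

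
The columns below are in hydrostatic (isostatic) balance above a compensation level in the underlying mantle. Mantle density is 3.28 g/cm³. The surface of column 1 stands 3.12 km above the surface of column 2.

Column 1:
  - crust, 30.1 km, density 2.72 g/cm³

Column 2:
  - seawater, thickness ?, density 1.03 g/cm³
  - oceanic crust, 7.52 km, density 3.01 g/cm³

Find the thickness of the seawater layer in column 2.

Take the compensation level at the base of the deeper column (depth z_c below the surface of column 1) and equate Σ ρ_i t_i down to z_c; mantle fills any gap and the z_c terms cancel.
Column 1: 30.1×2.72 + (z_c − 30.1)×3.28
Column 2: 3.12×0 + x×1.03 + 7.52×3.01 + (z_c − 3.12 − 7.52 − x)×3.28
The z_c×3.28 term appears on both sides and cancels. Collect the known terms of each column as K = Σ(ρt)_known − 3.28 × (depth of known layers): K_1 = 81.872 − 3.28×30.1 = −16.856; K_2 = 22.6352 − 3.28×(3.12 + 7.52) = −12.264.
Balance: K_1 = K_2 − x×(3.28 − 1.03), so x = (K_2 − K_1)/(3.28 − 1.03) = 4.592/2.25 = 2.04 km.

2.04 km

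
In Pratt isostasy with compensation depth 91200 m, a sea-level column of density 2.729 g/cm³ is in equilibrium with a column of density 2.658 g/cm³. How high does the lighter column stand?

ρ_ref D = ρ (D + h) → h = D (ρ_ref − ρ)/ρ.
h = 91200 m × (2.729 − 2.658)/2.658 = 2440 m.

2440 m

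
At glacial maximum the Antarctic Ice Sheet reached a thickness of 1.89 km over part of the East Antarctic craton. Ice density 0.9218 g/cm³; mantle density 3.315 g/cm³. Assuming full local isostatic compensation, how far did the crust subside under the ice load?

Balancing pressure at the compensation depth: the ice load ρ_ice t is balanced by mantle displaced below, ρ_m s.
s = t ρ_ice / ρ_m = 1.89 km × 0.9218/3.315 = 0.526 km.

0.526 km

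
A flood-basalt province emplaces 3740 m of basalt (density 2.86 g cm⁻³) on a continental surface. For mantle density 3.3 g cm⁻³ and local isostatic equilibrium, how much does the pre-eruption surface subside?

Subaerial loading: s = t ρ_load / ρ_m.
s = 3740 m × 2.86/3.3 = 3240 m.

3240 m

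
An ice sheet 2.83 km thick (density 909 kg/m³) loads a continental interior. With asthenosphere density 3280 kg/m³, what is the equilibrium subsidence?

0.784 km

Equating mass per unit area of the two columns: the ice load ρ_ice t is balanced by mantle displaced below, ρ_m s.
s = t ρ_ice / ρ_m = 2.83 km × 909/3280 = 0.784 km.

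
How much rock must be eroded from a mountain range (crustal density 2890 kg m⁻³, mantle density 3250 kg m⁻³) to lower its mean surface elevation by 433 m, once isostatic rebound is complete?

Net drop Δ = e − u = e − e ρ_c/ρ_m = e (ρ_m − ρ_c)/ρ_m.
e = Δ ρ_m/(ρ_m − ρ_c) = 433 m × 3250/360 = 3910 m.

3910 m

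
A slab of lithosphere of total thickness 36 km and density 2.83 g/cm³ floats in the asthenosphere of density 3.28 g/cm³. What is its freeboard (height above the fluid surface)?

4.94 km

Floating equilibrium: submerged depth d = t ρ_obj/ρ_fluid = 36 km × 2.83/3.28 = 31.06 km.
Freeboard = t − d = 36 km − 31.06 km = 4.94 km.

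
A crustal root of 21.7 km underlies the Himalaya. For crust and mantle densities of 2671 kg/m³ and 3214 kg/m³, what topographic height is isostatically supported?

Balancing pressure at the compensation depth: ρ_c h = (ρ_m − ρ_c) r.
h = r (ρ_m − ρ_c) / ρ_c = 21.7 km × (3214 − 2671) / 2671 = 4.41 km.

4.41 km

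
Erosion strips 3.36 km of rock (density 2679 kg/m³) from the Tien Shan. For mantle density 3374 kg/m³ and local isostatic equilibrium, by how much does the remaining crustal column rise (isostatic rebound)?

2.67 km

Unloading: uplift u = e ρ_c/ρ_m = 3.36 km × 2679/3374 = 2.67 km.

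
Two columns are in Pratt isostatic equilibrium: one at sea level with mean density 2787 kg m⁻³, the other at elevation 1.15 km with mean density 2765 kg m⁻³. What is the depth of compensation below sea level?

ρ_ref D = ρ (D + h) → D (ρ_ref − ρ) = ρ h.
D = ρ h/(ρ_ref − ρ) = 2765 × 1.15 km/(2787 − 2765) = 145 km.

145 km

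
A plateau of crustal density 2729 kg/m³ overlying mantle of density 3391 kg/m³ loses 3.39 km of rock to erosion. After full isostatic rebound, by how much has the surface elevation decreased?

Rebound u = e ρ_c/ρ_m = 3.39 km × 2729/3391 = 2.728 km.
Net surface drop = e − u = 3.39 km − 2.728 km = e (ρ_m − ρ_c)/ρ_m = 0.662 km.

0.662 km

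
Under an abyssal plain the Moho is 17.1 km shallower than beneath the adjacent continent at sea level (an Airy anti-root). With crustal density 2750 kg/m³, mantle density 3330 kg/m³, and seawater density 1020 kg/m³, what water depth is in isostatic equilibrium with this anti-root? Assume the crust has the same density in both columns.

Replacing a thickness d of crust by seawater at the top must be balanced by replacing crust with mantle at the base: d (ρ_c − ρ_w) = a (ρ_m − ρ_c).
d = a (ρ_m − ρ_c)/(ρ_c − ρ_w) = 17.1 km × 580/1730 = 5.73 km.

5.73 km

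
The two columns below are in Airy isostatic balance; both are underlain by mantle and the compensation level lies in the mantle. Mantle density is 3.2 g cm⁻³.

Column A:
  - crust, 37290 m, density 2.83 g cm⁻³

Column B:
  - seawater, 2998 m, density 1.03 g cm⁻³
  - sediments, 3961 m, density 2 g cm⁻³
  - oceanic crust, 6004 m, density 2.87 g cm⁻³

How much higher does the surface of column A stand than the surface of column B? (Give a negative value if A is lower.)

For any compensation level in the mantle, the mantle terms cancel and isostasy reduces to e = (Σt_A − Σt_B) − (Σ(ρt)_A − Σ(ρt)_B) / ρ_m.
Σt_A = 37290 m; Σt_B = 12963 m; Σ(ρt)_A = 105530.7; Σ(ρt)_B = 28241.42 (in m·g cm⁻³).
e = (37290 − 12963) − (105530.7 − 28241.42) / 3.2 = 174 m.

174 m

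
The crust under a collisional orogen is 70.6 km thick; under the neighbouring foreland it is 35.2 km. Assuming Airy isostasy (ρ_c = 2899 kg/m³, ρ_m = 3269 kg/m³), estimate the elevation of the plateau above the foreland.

Excess crust Δ = 70.6 km − 35.2 km = 35.4 km, split between elevation h and root r with h + r = Δ.
Airy balance ρ_c h = (ρ_m − ρ_c) r gives r = h ρ_c/(ρ_m − ρ_c), so h (1 + ρ_c/(ρ_m − ρ_c)) = Δ, i.e. h = Δ (ρ_m − ρ_c)/ρ_m.
h = 35.4 km × 370/3269 = 4.01 km.

4.01 km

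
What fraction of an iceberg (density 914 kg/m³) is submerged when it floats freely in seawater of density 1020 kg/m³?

Submerged fraction = ρ_obj/ρ_fluid = 914/1020 = 0.896.

0.896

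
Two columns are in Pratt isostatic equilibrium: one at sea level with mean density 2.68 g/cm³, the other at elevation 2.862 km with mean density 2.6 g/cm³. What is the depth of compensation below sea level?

93 km

ρ_ref D = ρ (D + h) → D (ρ_ref − ρ) = ρ h.
D = ρ h/(ρ_ref − ρ) = 2.6 × 2.862 km/(2.68 − 2.6) = 93 km.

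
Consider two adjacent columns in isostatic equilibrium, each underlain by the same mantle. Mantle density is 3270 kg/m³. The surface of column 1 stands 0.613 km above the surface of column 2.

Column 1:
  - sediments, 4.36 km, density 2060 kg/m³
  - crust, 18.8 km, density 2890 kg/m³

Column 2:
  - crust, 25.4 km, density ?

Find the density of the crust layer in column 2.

Take the compensation level at the base of the deeper column (depth z_c below the surface of column 1) and equate Σ ρ_i t_i down to z_c; mantle fills any gap and the z_c terms cancel.
Column 1: 4.36×2060 + 18.8×2890 + (z_c − 23.16)×3270
Column 2: 0.613×0 + 25.4×ρ + (z_c − 0.613 − 25.4)×3270
The z_c×3270 term appears on both sides and cancels. Collect the known terms of each column as K = Σ(ρt)_known − 3270 × (depth of known layers): K_1 = 63313.6 − 3270×23.16 = −12419.6; K_2 = 0 − 3270×(0.613 + 25.4) = −85062.51.
Balance: K_1 = K_2 + 25.4×ρ, so ρ = (K_1 − K_2)/25.4 = 72642.9/25.4 = 2860 kg/m³.

2860 kg/m³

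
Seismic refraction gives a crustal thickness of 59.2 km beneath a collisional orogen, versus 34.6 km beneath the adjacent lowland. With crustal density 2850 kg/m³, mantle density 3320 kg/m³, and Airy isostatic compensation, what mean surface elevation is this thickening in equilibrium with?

Excess crust Δ = 59.2 km − 34.6 km = 24.6 km, split between elevation h and root r with h + r = Δ.
Airy balance ρ_c h = (ρ_m − ρ_c) r gives r = h ρ_c/(ρ_m − ρ_c), so h (1 + ρ_c/(ρ_m − ρ_c)) = Δ, i.e. h = Δ (ρ_m − ρ_c)/ρ_m.
h = 24.6 km × 470/3320 = 3.48 km.

3.48 km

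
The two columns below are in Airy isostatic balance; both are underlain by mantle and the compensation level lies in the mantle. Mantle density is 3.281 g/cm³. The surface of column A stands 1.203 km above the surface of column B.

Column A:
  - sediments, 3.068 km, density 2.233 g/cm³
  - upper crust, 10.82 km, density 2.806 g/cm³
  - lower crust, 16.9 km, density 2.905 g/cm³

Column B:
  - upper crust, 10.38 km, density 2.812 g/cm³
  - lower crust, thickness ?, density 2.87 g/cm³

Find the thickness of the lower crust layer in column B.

Take the compensation level at the base of the deeper column (depth z_c below the surface of column A) and equate Σ ρ_i t_i down to z_c; mantle fills any gap and the z_c terms cancel.
Column A: 3.068×2.233 + 10.82×2.806 + 16.9×2.905 + (z_c − 30.788)×3.281
Column B: 1.203×0 + 10.38×2.812 + x×2.87 + (z_c − 1.203 − 10.38 − x)×3.281
The z_c×3.281 term appears on both sides and cancels. Collect the known terms of each column as K = Σ(ρt)_known − 3.281 × (depth of known layers): K_A = 86.306264 − 3.281×30.788 = −14.709164; K_B = 29.18856 − 3.281×(1.203 + 10.38) = −8.815263.
Balance: K_A = K_B − x×(3.281 − 2.87), so x = (K_B − K_A)/(3.281 − 2.87) = 5.8939/0.411 = 14.3 km.

14.3 km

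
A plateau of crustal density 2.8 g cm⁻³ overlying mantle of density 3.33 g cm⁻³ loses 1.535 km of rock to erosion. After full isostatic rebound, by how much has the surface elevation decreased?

0.244 km

Rebound u = e ρ_c/ρ_m = 1.535 km × 2.8/3.33 = 1.291 km.
Net surface drop = e − u = 1.535 km − 1.291 km = e (ρ_m − ρ_c)/ρ_m = 0.244 km.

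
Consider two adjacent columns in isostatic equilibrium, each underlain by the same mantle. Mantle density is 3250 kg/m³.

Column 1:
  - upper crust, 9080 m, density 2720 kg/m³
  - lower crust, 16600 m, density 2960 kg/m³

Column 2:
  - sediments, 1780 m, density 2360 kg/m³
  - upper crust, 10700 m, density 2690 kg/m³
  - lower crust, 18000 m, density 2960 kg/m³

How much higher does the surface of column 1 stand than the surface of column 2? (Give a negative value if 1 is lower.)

−975 m

For any compensation level in the mantle, the mantle terms cancel and isostasy reduces to e = (Σt_1 − Σt_2) − (Σ(ρt)_1 − Σ(ρt)_2) / ρ_m.
Σt_1 = 25680 m; Σt_2 = 30480 m; Σ(ρt)_1 = 73833600; Σ(ρt)_2 = 86263800 (in m·kg/m³).
e = (25680 − 30480) − (73833600 − 86263800) / 3250 = −975 m.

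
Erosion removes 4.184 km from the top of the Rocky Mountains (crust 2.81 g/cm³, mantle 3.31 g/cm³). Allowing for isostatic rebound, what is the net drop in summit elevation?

0.632 km

Rebound u = e ρ_c/ρ_m = 4.184 km × 2.81/3.31 = 3.552 km.
Net surface drop = e − u = 4.184 km − 3.552 km = e (ρ_m − ρ_c)/ρ_m = 0.632 km.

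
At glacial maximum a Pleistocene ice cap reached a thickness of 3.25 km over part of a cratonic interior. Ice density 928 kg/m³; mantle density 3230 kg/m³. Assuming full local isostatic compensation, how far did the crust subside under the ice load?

Isostatic balance requires: the ice load ρ_ice t is balanced by mantle displaced below, ρ_m s.
s = t ρ_ice / ρ_m = 3.25 km × 928/3230 = 0.934 km.

0.934 km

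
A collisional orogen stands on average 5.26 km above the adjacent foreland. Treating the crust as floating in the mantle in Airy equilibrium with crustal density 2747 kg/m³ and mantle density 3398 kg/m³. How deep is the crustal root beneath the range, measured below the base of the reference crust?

By Archimedes' principle applied to the lithosphere: the weight of the topography is balanced by the buoyancy of the root, ρ_c h = (ρ_m − ρ_c) r.
r = h · ρ_c / (ρ_m − ρ_c) = 5.26 km × 2747 / (3398 − 2747) = 22.2 km.

22.2 km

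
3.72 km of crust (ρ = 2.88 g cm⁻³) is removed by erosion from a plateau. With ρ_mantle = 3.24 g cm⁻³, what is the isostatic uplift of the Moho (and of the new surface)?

3.31 km

Unloading: uplift u = e ρ_c/ρ_m = 3.72 km × 2.88/3.24 = 3.31 km.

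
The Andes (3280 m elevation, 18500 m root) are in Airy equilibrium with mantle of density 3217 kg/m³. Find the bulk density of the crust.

2730 kg/m³

ρ_c h = (ρ_m − ρ_c) r → ρ_c (h + r) = ρ_m r → ρ_c = ρ_m r / (h + r).
ρ_c = 3217 × 18500 m / (3280 m + 18500 m) = 2730 kg/m³.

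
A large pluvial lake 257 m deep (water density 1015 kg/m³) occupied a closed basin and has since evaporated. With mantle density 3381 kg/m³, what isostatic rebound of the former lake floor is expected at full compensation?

u = d ρ_w/ρ_m = 257 m × 1015/3381 = 77.2 m.

77.2 m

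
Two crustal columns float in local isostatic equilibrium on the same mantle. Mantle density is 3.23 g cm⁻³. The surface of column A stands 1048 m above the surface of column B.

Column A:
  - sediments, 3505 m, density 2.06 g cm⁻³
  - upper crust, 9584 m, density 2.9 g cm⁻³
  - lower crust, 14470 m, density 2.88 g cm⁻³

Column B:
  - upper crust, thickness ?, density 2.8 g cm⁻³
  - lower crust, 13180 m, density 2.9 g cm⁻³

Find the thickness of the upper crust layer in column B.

Take the compensation level at the base of the deeper column (depth z_c below the surface of column A) and equate Σ ρ_i t_i down to z_c; mantle fills any gap and the z_c terms cancel.
Column A: 3505×2.06 + 9584×2.9 + 14470×2.88 + (z_c − 27559)×3.23
Column B: 1048×0 + x×2.8 + 13180×2.9 + (z_c − 1048 − 13180 − x)×3.23
The z_c×3.23 term appears on both sides and cancels. Collect the known terms of each column as K = Σ(ρt)_known − 3.23 × (depth of known layers): K_A = 76687.5 − 3.23×27559 = −12328.07; K_B = 38222 − 3.23×(1048 + 13180) = −7734.44.
Balance: K_A = K_B − x×(3.23 − 2.8), so x = (K_B − K_A)/(3.23 − 2.8) = 4593.63/0.43 = 10700 m.

10700 m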